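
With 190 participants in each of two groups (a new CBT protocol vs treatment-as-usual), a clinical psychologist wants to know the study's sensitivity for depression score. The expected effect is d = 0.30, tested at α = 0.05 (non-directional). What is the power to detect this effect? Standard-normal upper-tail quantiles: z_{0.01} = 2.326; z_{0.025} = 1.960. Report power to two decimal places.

For two equal groups, power = Φ(d·√(n/2) − z_{α/2}).
d·√(n/2) = 0.30 × √(190/2) = 0.30 × 9.747 = 2.924.
z_β = 2.924 − 1.960 = 0.964.
Power = Φ(0.964) = 0.832.

power ≈ 0.83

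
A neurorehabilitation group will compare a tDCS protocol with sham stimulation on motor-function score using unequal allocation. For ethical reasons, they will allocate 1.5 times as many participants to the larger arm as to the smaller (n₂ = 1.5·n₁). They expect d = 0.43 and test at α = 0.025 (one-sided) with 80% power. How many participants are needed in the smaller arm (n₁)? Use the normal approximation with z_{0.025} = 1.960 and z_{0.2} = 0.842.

With allocation ratio k = n₂/n₁ = 1.5, Var(x̄₁−x̄₂) = σ²(1/n₁ + 1/(k·n₁)) = σ²·(k+1)/(k·n₁).
So n₁ = (1 + 1/k)·((z_{α} + z_β)/d)² = 1.667 × (2.802/0.43)².
n₁ = 1.667 × 42.46 = 70.8.
Round up: n₁ = 71, giving n₂ = ⌈1.5 × 71⌉ = ⌈106.5⌉ = 107.

n₁ = 71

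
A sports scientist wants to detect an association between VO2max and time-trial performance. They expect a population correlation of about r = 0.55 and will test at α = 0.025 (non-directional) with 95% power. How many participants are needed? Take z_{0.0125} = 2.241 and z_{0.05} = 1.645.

Fisher's z: C = ½·ln((1+r)/(1−r)) = ½·ln(3.4444) = 0.6184.
n = ((z_{α/2} + z_β)/C)² + 3.
(2.241 + 1.645) / 0.6184 = 3.886 / 0.6184 = 6.284.
n = 6.284² + 3 = 39.49 + 3 = 42.5.
Round up.

n = 43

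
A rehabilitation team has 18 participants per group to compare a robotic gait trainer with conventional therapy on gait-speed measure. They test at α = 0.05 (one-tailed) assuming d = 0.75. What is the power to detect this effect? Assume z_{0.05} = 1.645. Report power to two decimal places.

power ≈ 0.73

For two equal groups, power = Φ(d·√(n/2) − z_{α}).
d·√(n/2) = 0.75 × √(18/2) = 0.75 × 3.000 = 2.250.
z_β = 2.250 − 1.645 = 0.605.
Power = Φ(0.605) = 0.727.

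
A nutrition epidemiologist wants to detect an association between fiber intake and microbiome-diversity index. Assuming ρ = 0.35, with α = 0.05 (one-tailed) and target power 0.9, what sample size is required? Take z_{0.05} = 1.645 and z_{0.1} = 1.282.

Fisher's z: C = ½·ln((1+r)/(1−r)) = ½·ln(2.0769) = 0.3654.
n = ((z_{α} + z_β)/C)² + 3.
(1.645 + 1.282) / 0.3654 = 2.927 / 0.3654 = 8.010.
n = 8.010² + 3 = 64.17 + 3 = 67.2.
Round up.

n = 68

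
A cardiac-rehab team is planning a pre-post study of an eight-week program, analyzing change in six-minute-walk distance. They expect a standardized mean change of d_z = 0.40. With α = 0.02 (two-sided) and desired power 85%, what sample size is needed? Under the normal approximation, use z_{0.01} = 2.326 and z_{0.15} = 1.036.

For a paired (one-sample on differences) test: n = ((z_{α/2} + z_β) / d)².
z_{α/2} + z_β = 2.326 + 1.036 = 3.362.
n = (3.362 / 0.40)² = 8.405² = 70.64.
Round up.

n = 71 pairs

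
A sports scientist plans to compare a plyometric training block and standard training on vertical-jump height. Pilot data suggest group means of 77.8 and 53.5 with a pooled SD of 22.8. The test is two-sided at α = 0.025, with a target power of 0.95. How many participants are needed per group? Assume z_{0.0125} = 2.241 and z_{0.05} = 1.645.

n = 27 per group

Cohen's d = |M₁ − M₂| / SD_pooled = |77.8 − 53.5| / 22.8 = 24.3 / 22.8 = 1.066.
For two independent groups with equal n: n = 2·((z_{α/2} + z_β) / d)².
z_{α/2} + z_β = 2.241 + 1.645 = 3.886.
n = 2 × (3.886 / 1.066)² = 2 × 3.645² = 2 × 13.29 = 26.6.
Round up to the next whole participant.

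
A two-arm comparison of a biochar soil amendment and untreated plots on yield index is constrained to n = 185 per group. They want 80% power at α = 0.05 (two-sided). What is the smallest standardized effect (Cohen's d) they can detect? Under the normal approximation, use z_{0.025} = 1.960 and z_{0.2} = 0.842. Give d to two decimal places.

d_min ≈ 0.29

For two independent groups of n = 185 each: d_min = (z_{α/2} + z_β)·√(2/n).
z-sum = 1.960 + 0.842 = 2.802.
d_min = 2.802 × √(2/185) = 2.802 × 0.1040 = 0.291.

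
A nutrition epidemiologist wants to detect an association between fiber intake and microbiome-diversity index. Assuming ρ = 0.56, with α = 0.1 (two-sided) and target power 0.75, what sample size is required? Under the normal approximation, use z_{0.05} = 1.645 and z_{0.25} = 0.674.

n = 17

Fisher's z: C = ½·ln((1+r)/(1−r)) = ½·ln(3.5455) = 0.6328.
n = ((z_{α/2} + z_β)/C)² + 3.
(1.645 + 0.674) / 0.6328 = 2.319 / 0.6328 = 3.665.
n = 3.665² + 3 = 13.43 + 3 = 16.4.
Round up.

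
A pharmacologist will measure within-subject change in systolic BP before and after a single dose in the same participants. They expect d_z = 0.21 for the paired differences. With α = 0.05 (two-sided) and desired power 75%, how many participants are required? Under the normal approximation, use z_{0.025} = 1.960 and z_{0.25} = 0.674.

For a paired (one-sample on differences) test: n = ((z_{α/2} + z_β) / d)².
z_{α/2} + z_β = 1.960 + 0.674 = 2.634.
n = (2.634 / 0.21)² = 12.543² = 157.32.
Round up.

n = 158 pairs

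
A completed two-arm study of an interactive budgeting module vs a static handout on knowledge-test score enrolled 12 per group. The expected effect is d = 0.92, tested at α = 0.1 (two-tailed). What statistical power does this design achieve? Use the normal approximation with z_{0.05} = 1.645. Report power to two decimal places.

power ≈ 0.73

For two equal groups, power = Φ(d·√(n/2) − z_{α/2}).
d·√(n/2) = 0.92 × √(12/2) = 0.92 × 2.449 = 2.254.
z_β = 2.254 − 1.645 = 0.609.
Power = Φ(0.609) = 0.729.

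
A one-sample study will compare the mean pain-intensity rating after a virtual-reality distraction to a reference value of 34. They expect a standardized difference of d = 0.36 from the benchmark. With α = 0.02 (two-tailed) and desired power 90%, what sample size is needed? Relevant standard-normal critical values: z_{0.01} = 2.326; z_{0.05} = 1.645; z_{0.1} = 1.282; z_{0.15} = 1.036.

For a one-sample test: n = ((z_{α/2} + z_β) / d)².
z_{α/2} + z_β = 2.326 + 1.282 = 3.608.
n = (3.608 / 0.36)² = 10.022² = 100.44.
Round up.

n = 101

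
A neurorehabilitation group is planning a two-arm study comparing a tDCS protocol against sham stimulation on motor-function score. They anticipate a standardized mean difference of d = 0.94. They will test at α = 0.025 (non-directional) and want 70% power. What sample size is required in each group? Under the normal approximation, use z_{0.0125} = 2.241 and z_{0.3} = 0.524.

n = 18 per group

For two independent groups with equal n: n = 2·((z_{α/2} + z_β) / d)².
z_{α/2} + z_β = 2.241 + 0.524 = 2.765.
n = 2 × (2.765 / 0.94)² = 2 × 2.941² = 2 × 8.65 = 17.3.
Round up to the next whole participant.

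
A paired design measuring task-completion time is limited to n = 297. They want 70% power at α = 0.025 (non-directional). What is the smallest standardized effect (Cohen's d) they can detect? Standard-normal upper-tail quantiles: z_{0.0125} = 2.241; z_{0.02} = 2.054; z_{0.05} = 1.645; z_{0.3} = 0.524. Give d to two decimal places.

d_min ≈ 0.16

For a single sample (or paired design) of n = 297: d_min = (z_{α/2} + z_β)/√n.
z-sum = 2.241 + 0.524 = 2.765.
d_min = 2.765 / √297 = 2.765 / 17.234 = 0.160.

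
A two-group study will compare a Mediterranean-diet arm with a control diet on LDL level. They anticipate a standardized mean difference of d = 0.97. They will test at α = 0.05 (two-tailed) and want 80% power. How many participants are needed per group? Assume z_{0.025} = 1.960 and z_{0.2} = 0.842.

n = 17 per group

For two independent groups with equal n: n = 2·((z_{α/2} + z_β) / d)².
z_{α/2} + z_β = 1.960 + 0.842 = 2.802.
n = 2 × (2.802 / 0.97)² = 2 × 2.889² = 2 × 8.34 = 16.7.
Round up to the next whole participant.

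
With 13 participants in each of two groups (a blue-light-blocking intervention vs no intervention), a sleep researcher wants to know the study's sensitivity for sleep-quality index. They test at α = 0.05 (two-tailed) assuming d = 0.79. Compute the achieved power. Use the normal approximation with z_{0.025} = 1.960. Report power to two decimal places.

power ≈ 0.52

For two equal groups, power = Φ(d·√(n/2) − z_{α/2}).
d·√(n/2) = 0.79 × √(13/2) = 0.79 × 2.550 = 2.014.
z_β = 2.014 − 1.960 = 0.054.
Power = Φ(0.054) = 0.522.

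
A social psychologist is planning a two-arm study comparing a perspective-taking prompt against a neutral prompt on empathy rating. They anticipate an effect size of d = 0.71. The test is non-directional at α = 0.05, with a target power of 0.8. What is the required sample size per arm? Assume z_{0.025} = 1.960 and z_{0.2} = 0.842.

n = 32 per group

For two independent groups with equal n: n = 2·((z_{α/2} + z_β) / d)².
z_{α/2} + z_β = 1.960 + 0.842 = 2.802.
n = 2 × (2.802 / 0.71)² = 2 × 3.946² = 2 × 15.57 = 31.1.
Round up to the next whole participant.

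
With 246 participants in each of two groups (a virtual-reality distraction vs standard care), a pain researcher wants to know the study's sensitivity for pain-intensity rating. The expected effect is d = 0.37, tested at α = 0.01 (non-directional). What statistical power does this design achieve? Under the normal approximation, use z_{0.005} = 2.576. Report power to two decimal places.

For two equal groups, power = Φ(d·√(n/2) − z_{α/2}).
d·√(n/2) = 0.37 × √(246/2) = 0.37 × 11.091 = 4.103.
z_β = 4.103 − 2.576 = 1.527.
Power = Φ(1.527) = 0.937.

power ≈ 0.94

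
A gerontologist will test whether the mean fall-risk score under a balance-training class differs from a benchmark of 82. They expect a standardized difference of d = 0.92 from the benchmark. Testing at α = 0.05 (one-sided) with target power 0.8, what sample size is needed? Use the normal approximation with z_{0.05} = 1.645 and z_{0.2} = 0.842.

For a one-sample test: n = ((z_{α} + z_β) / d)².
z_{α} + z_β = 1.645 + 0.842 = 2.487.
n = (2.487 / 0.92)² = 2.703² = 7.31.
Round up.

n = 8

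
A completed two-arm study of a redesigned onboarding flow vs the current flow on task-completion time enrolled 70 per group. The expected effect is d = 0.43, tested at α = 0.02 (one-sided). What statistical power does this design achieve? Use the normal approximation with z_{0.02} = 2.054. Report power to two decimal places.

For two equal groups, power = Φ(d·√(n/2) − z_{α}).
d·√(n/2) = 0.43 × √(70/2) = 0.43 × 5.916 = 2.544.
z_β = 2.544 − 2.054 = 0.490.
Power = Φ(0.490) = 0.688.

power ≈ 0.69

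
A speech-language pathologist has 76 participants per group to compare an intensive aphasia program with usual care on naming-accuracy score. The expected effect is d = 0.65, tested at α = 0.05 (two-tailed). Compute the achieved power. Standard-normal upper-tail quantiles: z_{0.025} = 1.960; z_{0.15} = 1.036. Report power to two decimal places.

For two equal groups, power = Φ(d·√(n/2) − z_{α/2}).
d·√(n/2) = 0.65 × √(76/2) = 0.65 × 6.164 = 4.007.
z_β = 4.007 − 1.960 = 2.047.
Power = Φ(2.047) = 0.980.

power ≈ 0.98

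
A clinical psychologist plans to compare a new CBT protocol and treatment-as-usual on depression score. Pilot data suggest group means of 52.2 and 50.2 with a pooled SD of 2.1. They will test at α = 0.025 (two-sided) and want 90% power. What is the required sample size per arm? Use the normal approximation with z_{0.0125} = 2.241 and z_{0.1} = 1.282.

Cohen's d = |M₁ − M₂| / SD_pooled = |52.2 − 50.2| / 2.1 = 2.0 / 2.1 = 0.952.
For two independent groups with equal n: n = 2·((z_{α/2} + z_β) / d)².
z_{α/2} + z_β = 2.241 + 1.282 = 3.523.
n = 2 × (3.523 / 0.952)² = 2 × 3.701² = 2 × 13.69 = 27.4.
Round up to the next whole participant.

n = 28 per group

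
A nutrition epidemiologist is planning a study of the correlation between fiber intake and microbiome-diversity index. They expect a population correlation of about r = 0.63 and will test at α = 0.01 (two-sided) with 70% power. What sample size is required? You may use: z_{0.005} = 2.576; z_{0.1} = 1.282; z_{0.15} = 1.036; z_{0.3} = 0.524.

n = 21

Fisher's z: C = ½·ln((1+r)/(1−r)) = ½·ln(4.4054) = 0.7414.
n = ((z_{α/2} + z_β)/C)² + 3.
(2.576 + 0.524) / 0.7414 = 3.100 / 0.7414 = 4.181.
n = 4.181² + 3 = 17.48 + 3 = 20.5.
Round up.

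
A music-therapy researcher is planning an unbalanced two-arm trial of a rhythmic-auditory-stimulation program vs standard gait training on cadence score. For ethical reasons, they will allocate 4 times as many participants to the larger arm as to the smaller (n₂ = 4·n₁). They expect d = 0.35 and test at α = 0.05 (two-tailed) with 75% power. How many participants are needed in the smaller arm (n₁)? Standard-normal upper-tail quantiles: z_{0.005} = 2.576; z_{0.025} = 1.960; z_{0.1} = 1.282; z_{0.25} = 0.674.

With allocation ratio k = n₂/n₁ = 4, Var(x̄₁−x̄₂) = σ²(1/n₁ + 1/(k·n₁)) = σ²·(k+1)/(k·n₁).
So n₁ = (1 + 1/k)·((z_{α/2} + z_β)/d)² = 1.250 × (2.634/0.35)².
n₁ = 1.250 × 56.64 = 70.8.
Round up: n₁ = 71, giving n₂ = 4 × 71 = 284.

n₁ = 71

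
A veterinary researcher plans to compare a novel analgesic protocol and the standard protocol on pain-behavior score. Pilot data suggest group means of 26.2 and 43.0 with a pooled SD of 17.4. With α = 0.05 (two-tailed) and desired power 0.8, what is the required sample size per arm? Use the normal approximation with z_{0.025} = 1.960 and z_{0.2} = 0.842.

Cohen's d = |M₁ − M₂| / SD_pooled = |26.2 − 43.0| / 17.4 = 16.8 / 17.4 = 0.966.
For two independent groups with equal n: n = 2·((z_{α/2} + z_β) / d)².
z_{α/2} + z_β = 1.960 + 0.842 = 2.802.
n = 2 × (2.802 / 0.966)² = 2 × 2.901² = 2 × 8.41 = 16.8.
Round up to the next whole participant.

n = 17 per group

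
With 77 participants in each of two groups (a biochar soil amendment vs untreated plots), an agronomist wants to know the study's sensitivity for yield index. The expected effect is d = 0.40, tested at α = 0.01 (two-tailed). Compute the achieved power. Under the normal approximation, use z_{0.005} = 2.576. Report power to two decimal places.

power ≈ 0.46

For two equal groups, power = Φ(d·√(n/2) − z_{α/2}).
d·√(n/2) = 0.40 × √(77/2) = 0.40 × 6.205 = 2.482.
z_β = 2.482 − 2.576 = -0.094.
Power = Φ(-0.094) = 0.463.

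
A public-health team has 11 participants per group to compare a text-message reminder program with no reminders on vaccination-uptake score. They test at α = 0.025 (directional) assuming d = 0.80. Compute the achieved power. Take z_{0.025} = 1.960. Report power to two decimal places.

For two equal groups, power = Φ(d·√(n/2) − z_{α}).
d·√(n/2) = 0.80 × √(11/2) = 0.80 × 2.345 = 1.876.
z_β = 1.876 − 1.960 = -0.084.
Power = Φ(-0.084) = 0.467.

power ≈ 0.47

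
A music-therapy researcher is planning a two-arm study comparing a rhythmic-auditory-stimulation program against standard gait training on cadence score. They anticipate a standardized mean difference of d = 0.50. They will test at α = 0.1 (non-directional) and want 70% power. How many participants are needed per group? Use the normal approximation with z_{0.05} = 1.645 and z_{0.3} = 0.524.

n = 38 per group

For two independent groups with equal n: n = 2·((z_{α/2} + z_β) / d)².
z_{α/2} + z_β = 1.645 + 0.524 = 2.169.
n = 2 × (2.169 / 0.50)² = 2 × 4.338² = 2 × 18.82 = 37.6.
Round up to the next whole participant.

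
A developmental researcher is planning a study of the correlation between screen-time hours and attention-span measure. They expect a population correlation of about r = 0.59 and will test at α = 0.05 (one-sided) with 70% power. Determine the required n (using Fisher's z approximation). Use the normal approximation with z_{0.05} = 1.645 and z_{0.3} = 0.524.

Fisher's z: C = ½·ln((1+r)/(1−r)) = ½·ln(3.8780) = 0.6777.
n = ((z_{α} + z_β)/C)² + 3.
(1.645 + 0.524) / 0.6777 = 2.169 / 0.6777 = 3.201.
n = 3.201² + 3 = 10.24 + 3 = 13.2.
Round up.

n = 14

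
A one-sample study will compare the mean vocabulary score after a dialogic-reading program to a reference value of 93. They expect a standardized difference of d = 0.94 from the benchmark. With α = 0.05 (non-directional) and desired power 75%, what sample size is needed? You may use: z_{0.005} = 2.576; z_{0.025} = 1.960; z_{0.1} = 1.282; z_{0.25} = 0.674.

For a one-sample test: n = ((z_{α/2} + z_β) / d)².
z_{α/2} + z_β = 1.960 + 0.674 = 2.634.
n = (2.634 / 0.94)² = 2.802² = 7.85.
Round up.

n = 8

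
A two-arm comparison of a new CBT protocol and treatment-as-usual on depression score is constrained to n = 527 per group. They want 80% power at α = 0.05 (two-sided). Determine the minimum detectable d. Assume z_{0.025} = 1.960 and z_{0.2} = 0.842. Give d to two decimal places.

For two independent groups of n = 527 each: d_min = (z_{α/2} + z_β)·√(2/n).
z-sum = 1.960 + 0.842 = 2.802.
d_min = 2.802 × √(2/527) = 2.802 × 0.0616 = 0.173.

d_min ≈ 0.17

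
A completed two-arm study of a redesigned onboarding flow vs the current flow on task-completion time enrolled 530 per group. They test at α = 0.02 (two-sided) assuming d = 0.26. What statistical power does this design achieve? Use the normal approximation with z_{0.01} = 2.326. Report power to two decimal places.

For two equal groups, power = Φ(d·√(n/2) − z_{α/2}).
d·√(n/2) = 0.26 × √(530/2) = 0.26 × 16.279 = 4.232.
z_β = 4.232 − 2.326 = 1.906.
Power = Φ(1.906) = 0.972.

power ≈ 0.97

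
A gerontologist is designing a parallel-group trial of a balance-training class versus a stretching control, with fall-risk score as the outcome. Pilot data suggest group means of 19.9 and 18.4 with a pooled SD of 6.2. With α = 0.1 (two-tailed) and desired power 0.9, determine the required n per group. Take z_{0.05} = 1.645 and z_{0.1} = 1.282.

n = 293 per group

Cohen's d = |M₁ − M₂| / SD_pooled = |19.9 − 18.4| / 6.2 = 1.5 / 6.2 = 0.242.
For two independent groups with equal n: n = 2·((z_{α/2} + z_β) / d)².
z_{α/2} + z_β = 1.645 + 1.282 = 2.927.
n = 2 × (2.927 / 0.242)² = 2 × 12.095² = 2 × 146.29 = 292.6.
Round up to the next whole participant.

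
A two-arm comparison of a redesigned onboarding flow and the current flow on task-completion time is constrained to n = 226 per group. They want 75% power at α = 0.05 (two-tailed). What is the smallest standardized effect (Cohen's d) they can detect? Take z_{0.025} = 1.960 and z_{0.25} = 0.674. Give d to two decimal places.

For two independent groups of n = 226 each: d_min = (z_{α/2} + z_β)·√(2/n).
z-sum = 1.960 + 0.674 = 2.634.
d_min = 2.634 × √(2/226) = 2.634 × 0.0941 = 0.248.

d_min ≈ 0.25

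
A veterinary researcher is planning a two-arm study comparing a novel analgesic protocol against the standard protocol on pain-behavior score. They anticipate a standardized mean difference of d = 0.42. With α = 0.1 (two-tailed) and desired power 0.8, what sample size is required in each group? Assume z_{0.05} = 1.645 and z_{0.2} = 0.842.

n = 71 per group

For two independent groups with equal n: n = 2·((z_{α/2} + z_β) / d)².
z_{α/2} + z_β = 1.645 + 0.842 = 2.487.
n = 2 × (2.487 / 0.42)² = 2 × 5.921² = 2 × 35.06 = 70.1.
Round up to the next whole participant.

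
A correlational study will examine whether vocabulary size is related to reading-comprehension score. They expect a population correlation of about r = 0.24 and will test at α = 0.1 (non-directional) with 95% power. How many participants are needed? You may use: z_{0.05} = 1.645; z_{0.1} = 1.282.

n = 184

Fisher's z: C = ½·ln((1+r)/(1−r)) = ½·ln(1.6316) = 0.2448.
n = ((z_{α/2} + z_β)/C)² + 3.
(1.645 + 1.645) / 0.2448 = 3.290 / 0.2448 = 13.440.
n = 13.440² + 3 = 180.62 + 3 = 183.6.
Round up.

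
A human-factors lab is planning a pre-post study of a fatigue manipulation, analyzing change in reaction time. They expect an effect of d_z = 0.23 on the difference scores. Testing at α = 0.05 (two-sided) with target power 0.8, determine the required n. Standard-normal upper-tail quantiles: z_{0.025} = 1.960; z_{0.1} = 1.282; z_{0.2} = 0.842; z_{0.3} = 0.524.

For a paired (one-sample on differences) test: n = ((z_{α/2} + z_β) / d)².
z_{α/2} + z_β = 1.960 + 0.842 = 2.802.
n = (2.802 / 0.23)² = 12.183² = 148.42.
Round up.

n = 149 pairs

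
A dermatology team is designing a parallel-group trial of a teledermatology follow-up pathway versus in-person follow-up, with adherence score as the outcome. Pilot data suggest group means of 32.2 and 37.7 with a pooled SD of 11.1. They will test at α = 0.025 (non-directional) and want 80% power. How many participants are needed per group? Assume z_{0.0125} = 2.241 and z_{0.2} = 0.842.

n = 78 per group

Cohen's d = |M₁ − M₂| / SD_pooled = |32.2 − 37.7| / 11.1 = 5.5 / 11.1 = 0.495.
For two independent groups with equal n: n = 2·((z_{α/2} + z_β) / d)².
z_{α/2} + z_β = 2.241 + 0.842 = 3.083.
n = 2 × (3.083 / 0.495)² = 2 × 6.228² = 2 × 38.79 = 77.6.
Round up to the next whole participant.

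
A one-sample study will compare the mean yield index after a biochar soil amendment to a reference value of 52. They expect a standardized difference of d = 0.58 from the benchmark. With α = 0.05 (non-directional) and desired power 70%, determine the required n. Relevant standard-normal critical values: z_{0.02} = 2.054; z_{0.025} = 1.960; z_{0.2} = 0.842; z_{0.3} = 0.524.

For a one-sample test: n = ((z_{α/2} + z_β) / d)².
z_{α/2} + z_β = 1.960 + 0.524 = 2.484.
n = (2.484 / 0.58)² = 4.283² = 18.34.
Round up.

n = 19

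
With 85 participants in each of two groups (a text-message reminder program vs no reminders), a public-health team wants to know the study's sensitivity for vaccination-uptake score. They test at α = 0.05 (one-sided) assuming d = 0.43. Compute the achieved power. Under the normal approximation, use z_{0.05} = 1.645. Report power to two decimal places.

For two equal groups, power = Φ(d·√(n/2) − z_{α}).
d·√(n/2) = 0.43 × √(85/2) = 0.43 × 6.519 = 2.803.
z_β = 2.803 − 1.645 = 1.158.
Power = Φ(1.158) = 0.877.

power ≈ 0.88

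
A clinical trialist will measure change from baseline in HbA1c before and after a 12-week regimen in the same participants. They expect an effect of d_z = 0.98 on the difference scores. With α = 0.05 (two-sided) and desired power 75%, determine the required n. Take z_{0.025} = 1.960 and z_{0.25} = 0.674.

n = 8 pairs

For a paired (one-sample on differences) test: n = ((z_{α/2} + z_β) / d)².
z_{α/2} + z_β = 1.960 + 0.674 = 2.634.
n = (2.634 / 0.98)² = 2.688² = 7.22.
Round up.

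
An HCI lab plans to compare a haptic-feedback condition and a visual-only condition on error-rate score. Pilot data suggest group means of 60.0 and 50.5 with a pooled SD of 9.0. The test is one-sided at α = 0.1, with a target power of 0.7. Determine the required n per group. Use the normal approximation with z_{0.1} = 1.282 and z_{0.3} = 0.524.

Cohen's d = |M₁ − M₂| / SD_pooled = |60.0 − 50.5| / 9.0 = 9.5 / 9.0 = 1.056.
For two independent groups with equal n: n = 2·((z_{α} + z_β) / d)².
z_{α} + z_β = 1.282 + 0.524 = 1.806.
n = 2 × (1.806 / 1.056)² = 2 × 1.710² = 2 × 2.92 = 5.8.
Round up to the next whole participant.

n = 6 per group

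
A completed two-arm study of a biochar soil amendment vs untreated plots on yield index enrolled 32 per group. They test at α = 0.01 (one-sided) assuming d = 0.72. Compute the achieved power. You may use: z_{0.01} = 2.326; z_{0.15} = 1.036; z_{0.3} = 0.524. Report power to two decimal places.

power ≈ 0.71

For two equal groups, power = Φ(d·√(n/2) − z_{α}).
d·√(n/2) = 0.72 × √(32/2) = 0.72 × 4.000 = 2.880.
z_β = 2.880 − 2.326 = 0.554.
Power = Φ(0.554) = 0.710.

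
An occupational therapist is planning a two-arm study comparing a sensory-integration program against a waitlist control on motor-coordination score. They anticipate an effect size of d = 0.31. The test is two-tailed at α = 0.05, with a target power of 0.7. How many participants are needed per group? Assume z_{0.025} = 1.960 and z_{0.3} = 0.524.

For two independent groups with equal n: n = 2·((z_{α/2} + z_β) / d)².
z_{α/2} + z_β = 1.960 + 0.524 = 2.484.
n = 2 × (2.484 / 0.31)² = 2 × 8.013² = 2 × 64.21 = 128.4.
Round up to the next whole participant.

n = 129 per group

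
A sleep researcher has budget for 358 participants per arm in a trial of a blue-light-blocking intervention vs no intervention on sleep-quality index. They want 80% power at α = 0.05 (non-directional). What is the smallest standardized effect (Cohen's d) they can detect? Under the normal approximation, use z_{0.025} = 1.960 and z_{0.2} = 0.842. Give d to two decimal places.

d_min ≈ 0.21

For two independent groups of n = 358 each: d_min = (z_{α/2} + z_β)·√(2/n).
z-sum = 1.960 + 0.842 = 2.802.
d_min = 2.802 × √(2/358) = 2.802 × 0.0747 = 0.209.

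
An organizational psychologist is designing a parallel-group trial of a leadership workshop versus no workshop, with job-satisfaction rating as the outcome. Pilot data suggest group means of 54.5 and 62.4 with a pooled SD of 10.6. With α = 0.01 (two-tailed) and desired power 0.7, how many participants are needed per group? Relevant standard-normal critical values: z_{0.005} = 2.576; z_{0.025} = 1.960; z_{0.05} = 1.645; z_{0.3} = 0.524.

n = 35 per group

Cohen's d = |M₁ − M₂| / SD_pooled = |54.5 − 62.4| / 10.6 = 7.9 / 10.6 = 0.745.
For two independent groups with equal n: n = 2·((z_{α/2} + z_β) / d)².
z_{α/2} + z_β = 2.576 + 0.524 = 3.100.
n = 2 × (3.100 / 0.745)² = 2 × 4.161² = 2 × 17.31 = 34.6.
Round up to the next whole participant.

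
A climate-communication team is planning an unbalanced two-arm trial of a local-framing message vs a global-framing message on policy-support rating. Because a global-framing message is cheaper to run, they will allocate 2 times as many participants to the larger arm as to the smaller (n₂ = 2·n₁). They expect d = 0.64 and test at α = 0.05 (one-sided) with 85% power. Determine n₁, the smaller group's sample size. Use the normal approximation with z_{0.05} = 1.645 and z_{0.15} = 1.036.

n₁ = 27

With allocation ratio k = n₂/n₁ = 2, Var(x̄₁−x̄₂) = σ²(1/n₁ + 1/(k·n₁)) = σ²·(k+1)/(k·n₁).
So n₁ = (1 + 1/k)·((z_{α} + z_β)/d)² = 1.500 × (2.681/0.64)².
n₁ = 1.500 × 17.55 = 26.3.
Round up: n₁ = 27, giving n₂ = 2 × 27 = 54.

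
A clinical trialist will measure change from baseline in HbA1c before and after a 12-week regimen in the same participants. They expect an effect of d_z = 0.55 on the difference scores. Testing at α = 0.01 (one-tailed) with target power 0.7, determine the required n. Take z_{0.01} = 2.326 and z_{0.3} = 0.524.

For a paired (one-sample on differences) test: n = ((z_{α} + z_β) / d)².
z_{α} + z_β = 2.326 + 0.524 = 2.850.
n = (2.850 / 0.55)² = 5.182² = 26.85.
Round up.

n = 27 pairs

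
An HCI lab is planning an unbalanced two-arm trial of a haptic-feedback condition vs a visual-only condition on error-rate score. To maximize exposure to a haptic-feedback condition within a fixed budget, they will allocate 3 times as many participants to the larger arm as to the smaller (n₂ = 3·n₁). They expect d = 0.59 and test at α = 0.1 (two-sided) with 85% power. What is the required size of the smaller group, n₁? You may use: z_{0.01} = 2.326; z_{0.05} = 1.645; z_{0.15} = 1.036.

n₁ = 28

With allocation ratio k = n₂/n₁ = 3, Var(x̄₁−x̄₂) = σ²(1/n₁ + 1/(k·n₁)) = σ²·(k+1)/(k·n₁).
So n₁ = (1 + 1/k)·((z_{α/2} + z_β)/d)² = 1.333 × (2.681/0.59)².
n₁ = 1.333 × 20.65 = 27.5.
Round up: n₁ = 28, giving n₂ = 3 × 28 = 84.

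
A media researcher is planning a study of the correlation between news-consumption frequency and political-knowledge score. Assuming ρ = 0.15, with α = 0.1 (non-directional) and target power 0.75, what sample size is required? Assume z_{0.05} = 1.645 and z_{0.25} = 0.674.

Fisher's z: C = ½·ln((1+r)/(1−r)) = ½·ln(1.3529) = 0.1511.
n = ((z_{α/2} + z_β)/C)² + 3.
(1.645 + 0.674) / 0.1511 = 2.319 / 0.1511 = 15.347.
n = 15.347² + 3 = 235.54 + 3 = 238.5.
Round up.

n = 239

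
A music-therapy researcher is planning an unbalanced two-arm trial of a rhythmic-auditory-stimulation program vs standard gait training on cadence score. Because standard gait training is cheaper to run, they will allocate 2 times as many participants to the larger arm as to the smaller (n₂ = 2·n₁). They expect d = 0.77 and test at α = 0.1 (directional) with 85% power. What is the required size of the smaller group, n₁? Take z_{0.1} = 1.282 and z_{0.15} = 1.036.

n₁ = 14

With allocation ratio k = n₂/n₁ = 2, Var(x̄₁−x̄₂) = σ²(1/n₁ + 1/(k·n₁)) = σ²·(k+1)/(k·n₁).
So n₁ = (1 + 1/k)·((z_{α} + z_β)/d)² = 1.500 × (2.318/0.77)².
n₁ = 1.500 × 9.06 = 13.6.
Round up: n₁ = 14, giving n₂ = 2 × 14 = 28.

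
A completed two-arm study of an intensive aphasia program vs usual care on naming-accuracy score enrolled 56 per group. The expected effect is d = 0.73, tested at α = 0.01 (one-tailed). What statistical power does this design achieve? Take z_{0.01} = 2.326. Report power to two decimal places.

power ≈ 0.94

For two equal groups, power = Φ(d·√(n/2) − z_{α}).
d·√(n/2) = 0.73 × √(56/2) = 0.73 × 5.292 = 3.863.
z_β = 3.863 − 2.326 = 1.537.
Power = Φ(1.537) = 0.938.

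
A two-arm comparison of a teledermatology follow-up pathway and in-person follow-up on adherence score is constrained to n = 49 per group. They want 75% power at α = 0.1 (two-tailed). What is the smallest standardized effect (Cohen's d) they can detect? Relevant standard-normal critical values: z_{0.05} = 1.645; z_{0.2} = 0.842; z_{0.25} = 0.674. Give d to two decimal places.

For two independent groups of n = 49 each: d_min = (z_{α/2} + z_β)·√(2/n).
z-sum = 1.645 + 0.674 = 2.319.
d_min = 2.319 × √(2/49) = 2.319 × 0.2020 = 0.469.

d_min ≈ 0.47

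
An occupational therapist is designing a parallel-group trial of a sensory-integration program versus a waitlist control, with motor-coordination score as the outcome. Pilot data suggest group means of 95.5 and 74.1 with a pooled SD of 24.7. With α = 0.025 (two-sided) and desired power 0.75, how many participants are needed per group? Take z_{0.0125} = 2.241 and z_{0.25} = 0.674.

Cohen's d = |M₁ − M₂| / SD_pooled = |95.5 − 74.1| / 24.7 = 21.4 / 24.7 = 0.866.
For two independent groups with equal n: n = 2·((z_{α/2} + z_β) / d)².
z_{α/2} + z_β = 2.241 + 0.674 = 2.915.
n = 2 × (2.915 / 0.866)² = 2 × 3.366² = 2 × 11.33 = 22.7.
Round up to the next whole participant.

n = 23 per group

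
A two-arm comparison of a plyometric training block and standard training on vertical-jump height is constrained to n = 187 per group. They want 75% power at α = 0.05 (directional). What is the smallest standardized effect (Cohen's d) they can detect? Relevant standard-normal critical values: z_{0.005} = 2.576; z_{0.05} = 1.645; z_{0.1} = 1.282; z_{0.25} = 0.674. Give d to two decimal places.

For two independent groups of n = 187 each: d_min = (z_{α} + z_β)·√(2/n).
z-sum = 1.645 + 0.674 = 2.319.
d_min = 2.319 × √(2/187) = 2.319 × 0.1034 = 0.240.

d_min ≈ 0.24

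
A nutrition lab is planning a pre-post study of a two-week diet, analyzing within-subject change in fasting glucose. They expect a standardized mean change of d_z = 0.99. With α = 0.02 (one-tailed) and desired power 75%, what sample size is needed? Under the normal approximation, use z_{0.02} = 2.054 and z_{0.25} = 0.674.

n = 8 pairs

For a paired (one-sample on differences) test: n = ((z_{α} + z_β) / d)².
z_{α} + z_β = 2.054 + 0.674 = 2.728.
n = (2.728 / 0.99)² = 2.756² = 7.59.
Round up.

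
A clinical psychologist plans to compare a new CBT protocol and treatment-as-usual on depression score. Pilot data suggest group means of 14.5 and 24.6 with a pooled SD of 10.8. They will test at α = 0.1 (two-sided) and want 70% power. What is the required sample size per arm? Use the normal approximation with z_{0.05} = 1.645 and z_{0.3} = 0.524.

n = 11 per group

Cohen's d = |M₁ − M₂| / SD_pooled = |14.5 − 24.6| / 10.8 = 10.1 / 10.8 = 0.935.
For two independent groups with equal n: n = 2·((z_{α/2} + z_β) / d)².
z_{α/2} + z_β = 1.645 + 0.524 = 2.169.
n = 2 × (2.169 / 0.935)² = 2 × 2.320² = 2 × 5.38 = 10.8.
Round up to the next whole participant.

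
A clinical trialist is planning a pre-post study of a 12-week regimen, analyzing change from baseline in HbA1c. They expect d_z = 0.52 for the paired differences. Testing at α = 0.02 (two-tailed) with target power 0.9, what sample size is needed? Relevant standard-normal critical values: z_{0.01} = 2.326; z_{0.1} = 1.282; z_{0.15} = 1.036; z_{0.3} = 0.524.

For a paired (one-sample on differences) test: n = ((z_{α/2} + z_β) / d)².
z_{α/2} + z_β = 2.326 + 1.282 = 3.608.
n = (3.608 / 0.52)² = 6.938² = 48.14.
Round up.

n = 49 pairs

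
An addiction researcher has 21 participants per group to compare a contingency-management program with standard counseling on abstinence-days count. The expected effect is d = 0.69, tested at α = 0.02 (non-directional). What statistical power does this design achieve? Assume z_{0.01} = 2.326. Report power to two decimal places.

For two equal groups, power = Φ(d·√(n/2) − z_{α/2}).
d·√(n/2) = 0.69 × √(21/2) = 0.69 × 3.240 = 2.236.
z_β = 2.236 − 2.326 = -0.090.
Power = Φ(-0.090) = 0.464.

power ≈ 0.46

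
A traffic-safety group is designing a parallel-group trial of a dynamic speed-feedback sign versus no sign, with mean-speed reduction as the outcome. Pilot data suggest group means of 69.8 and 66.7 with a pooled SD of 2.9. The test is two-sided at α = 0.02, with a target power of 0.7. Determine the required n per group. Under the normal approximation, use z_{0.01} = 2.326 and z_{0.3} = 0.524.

Cohen's d = |M₁ − M₂| / SD_pooled = |69.8 − 66.7| / 2.9 = 3.1 / 2.9 = 1.069.
For two independent groups with equal n: n = 2·((z_{α/2} + z_β) / d)².
z_{α/2} + z_β = 2.326 + 0.524 = 2.850.
n = 2 × (2.850 / 1.069)² = 2 × 2.666² = 2 × 7.11 = 14.2.
Round up to the next whole participant.

n = 15 per group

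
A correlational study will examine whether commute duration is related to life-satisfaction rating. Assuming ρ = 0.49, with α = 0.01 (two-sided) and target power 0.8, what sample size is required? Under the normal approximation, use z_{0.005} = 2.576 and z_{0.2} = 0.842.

n = 44

Fisher's z: C = ½·ln((1+r)/(1−r)) = ½·ln(2.9216) = 0.5361.
n = ((z_{α/2} + z_β)/C)² + 3.
(2.576 + 0.842) / 0.5361 = 3.418 / 0.5361 = 6.376.
n = 6.376² + 3 = 40.65 + 3 = 43.6.
Round up.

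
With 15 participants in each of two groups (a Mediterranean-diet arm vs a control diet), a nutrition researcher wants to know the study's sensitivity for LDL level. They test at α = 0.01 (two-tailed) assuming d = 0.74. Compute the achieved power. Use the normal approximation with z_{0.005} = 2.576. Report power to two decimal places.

power ≈ 0.29

For two equal groups, power = Φ(d·√(n/2) − z_{α/2}).
d·√(n/2) = 0.74 × √(15/2) = 0.74 × 2.739 = 2.027.
z_β = 2.027 − 2.576 = -0.549.
Power = Φ(-0.549) = 0.291.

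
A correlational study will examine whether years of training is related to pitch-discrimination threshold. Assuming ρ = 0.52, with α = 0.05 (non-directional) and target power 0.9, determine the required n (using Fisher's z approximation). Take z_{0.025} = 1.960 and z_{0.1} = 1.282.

n = 35

Fisher's z: C = ½·ln((1+r)/(1−r)) = ½·ln(3.1667) = 0.5763.
n = ((z_{α/2} + z_β)/C)² + 3.
(1.960 + 1.282) / 0.5763 = 3.242 / 0.5763 = 5.626.
n = 5.626² + 3 = 31.65 + 3 = 34.6.
Round up.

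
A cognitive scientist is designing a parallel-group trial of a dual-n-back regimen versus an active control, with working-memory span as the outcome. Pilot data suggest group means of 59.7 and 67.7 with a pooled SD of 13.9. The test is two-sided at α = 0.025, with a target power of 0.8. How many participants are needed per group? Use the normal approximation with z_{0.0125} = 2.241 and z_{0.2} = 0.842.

n = 58 per group

Cohen's d = |M₁ − M₂| / SD_pooled = |59.7 − 67.7| / 13.9 = 8.0 / 13.9 = 0.576.
For two independent groups with equal n: n = 2·((z_{α/2} + z_β) / d)².
z_{α/2} + z_β = 2.241 + 0.842 = 3.083.
n = 2 × (3.083 / 0.576)² = 2 × 5.352² = 2 × 28.65 = 57.3.
Round up to the next whole participant.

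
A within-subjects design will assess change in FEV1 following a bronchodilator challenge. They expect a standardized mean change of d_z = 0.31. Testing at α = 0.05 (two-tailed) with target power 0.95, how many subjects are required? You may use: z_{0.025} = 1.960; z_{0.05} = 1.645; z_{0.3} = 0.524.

For a paired (one-sample on differences) test: n = ((z_{α/2} + z_β) / d)².
z_{α/2} + z_β = 1.960 + 1.645 = 3.605.
n = (3.605 / 0.31)² = 11.629² = 135.23.
Round up.

n = 136 pairs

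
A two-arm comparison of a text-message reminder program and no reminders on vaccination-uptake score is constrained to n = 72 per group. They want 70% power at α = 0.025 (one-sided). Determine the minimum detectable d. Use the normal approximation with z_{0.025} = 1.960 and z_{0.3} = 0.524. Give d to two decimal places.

For two independent groups of n = 72 each: d_min = (z_{α} + z_β)·√(2/n).
z-sum = 1.960 + 0.524 = 2.484.
d_min = 2.484 × √(2/72) = 2.484 × 0.1667 = 0.414.

d_min ≈ 0.41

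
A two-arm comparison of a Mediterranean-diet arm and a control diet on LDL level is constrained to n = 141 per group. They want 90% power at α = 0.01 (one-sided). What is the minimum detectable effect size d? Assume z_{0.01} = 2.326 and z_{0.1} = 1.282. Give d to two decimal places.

For two independent groups of n = 141 each: d_min = (z_{α} + z_β)·√(2/n).
z-sum = 2.326 + 1.282 = 3.608.
d_min = 3.608 × √(2/141) = 3.608 × 0.1191 = 0.430.

d_min ≈ 0.43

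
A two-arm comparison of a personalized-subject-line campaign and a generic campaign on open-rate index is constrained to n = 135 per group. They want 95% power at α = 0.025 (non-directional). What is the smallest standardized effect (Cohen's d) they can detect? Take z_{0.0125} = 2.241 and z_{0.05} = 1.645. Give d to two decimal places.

For two independent groups of n = 135 each: d_min = (z_{α/2} + z_β)·√(2/n).
z-sum = 2.241 + 1.645 = 3.886.
d_min = 3.886 × √(2/135) = 3.886 × 0.1217 = 0.473.

d_min ≈ 0.47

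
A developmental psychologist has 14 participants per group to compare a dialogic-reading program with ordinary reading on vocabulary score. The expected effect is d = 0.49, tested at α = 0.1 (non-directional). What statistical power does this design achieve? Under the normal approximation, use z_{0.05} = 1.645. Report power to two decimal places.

power ≈ 0.36

For two equal groups, power = Φ(d·√(n/2) − z_{α/2}).
d·√(n/2) = 0.49 × √(14/2) = 0.49 × 2.646 = 1.296.
z_β = 1.296 − 1.645 = -0.349.
Power = Φ(-0.349) = 0.364.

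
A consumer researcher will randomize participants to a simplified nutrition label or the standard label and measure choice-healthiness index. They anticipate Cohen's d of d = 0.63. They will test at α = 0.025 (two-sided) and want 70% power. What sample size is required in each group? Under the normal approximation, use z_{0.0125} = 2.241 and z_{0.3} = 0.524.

For two independent groups with equal n: n = 2·((z_{α/2} + z_β) / d)².
z_{α/2} + z_β = 2.241 + 0.524 = 2.765.
n = 2 × (2.765 / 0.63)² = 2 × 4.389² = 2 × 19.26 = 38.5.
Round up to the next whole participant.

n = 39 per group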